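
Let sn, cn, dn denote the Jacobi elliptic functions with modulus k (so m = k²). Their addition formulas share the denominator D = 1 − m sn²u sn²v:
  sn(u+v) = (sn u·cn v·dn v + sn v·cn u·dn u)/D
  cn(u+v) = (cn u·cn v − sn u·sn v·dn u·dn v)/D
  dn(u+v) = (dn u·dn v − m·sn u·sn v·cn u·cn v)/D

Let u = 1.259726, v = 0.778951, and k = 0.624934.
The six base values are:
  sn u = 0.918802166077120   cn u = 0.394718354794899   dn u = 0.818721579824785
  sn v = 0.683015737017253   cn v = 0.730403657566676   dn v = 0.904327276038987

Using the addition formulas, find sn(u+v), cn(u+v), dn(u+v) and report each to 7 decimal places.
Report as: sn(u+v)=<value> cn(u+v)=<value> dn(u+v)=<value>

m = k² = 0.390542504356
D = 1 − m·sn²u·sn²v = 0.846193833476316
sn(u+v) = (sn u·cn v·dn v + sn v·cn u·dn u)/D = 0.8276172308227927/0.846193833476316 = 0.9780468706830357
cn(u+v) = (cn u·cn v − sn u·sn v·dn u·dn v)/D = -0.1763341233526723/0.846193833476316 = -0.2083850252468281
dn(u+v) = (dn u·dn v − m·sn u·sn v·cn u·cn v)/D = 0.6697326375562289/0.846193833476316 = 0.7914648051792663

sn(u+v)=0.9780469 cn(u+v)=-0.2083850 dn(u+v)=0.7914648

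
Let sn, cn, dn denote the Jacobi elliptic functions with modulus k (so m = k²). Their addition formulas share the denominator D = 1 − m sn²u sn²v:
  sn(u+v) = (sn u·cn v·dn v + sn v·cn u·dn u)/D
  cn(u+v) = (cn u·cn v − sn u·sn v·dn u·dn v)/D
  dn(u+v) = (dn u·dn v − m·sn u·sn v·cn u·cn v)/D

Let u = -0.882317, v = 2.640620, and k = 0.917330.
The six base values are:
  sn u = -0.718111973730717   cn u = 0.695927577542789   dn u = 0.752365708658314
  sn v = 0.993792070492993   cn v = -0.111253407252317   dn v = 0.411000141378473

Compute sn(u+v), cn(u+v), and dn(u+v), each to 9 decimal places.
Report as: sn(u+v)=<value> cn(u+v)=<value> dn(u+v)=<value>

m = k² = 0.8414943289
D = 1 − m·sn²u·sn²v = 0.5714252463659856
sn(u+v) = (sn u·cn v·dn v + sn v·cn u·dn u)/D = 0.5531774118308124/0.5714252463659856 = 0.9680661037445905
cn(u+v) = (cn u·cn v − sn u·sn v·dn u·dn v)/D = 0.1432534928879261/0.5714252463659856 = 0.2506950713132744
dn(u+v) = (dn u·dn v − m·sn u·sn v·cn u·cn v)/D = 0.2627263416010898/0.5714252463659856 = 0.4597737731609065

sn(u+v)=0.968066104 cn(u+v)=0.250695071 dn(u+v)=0.459773773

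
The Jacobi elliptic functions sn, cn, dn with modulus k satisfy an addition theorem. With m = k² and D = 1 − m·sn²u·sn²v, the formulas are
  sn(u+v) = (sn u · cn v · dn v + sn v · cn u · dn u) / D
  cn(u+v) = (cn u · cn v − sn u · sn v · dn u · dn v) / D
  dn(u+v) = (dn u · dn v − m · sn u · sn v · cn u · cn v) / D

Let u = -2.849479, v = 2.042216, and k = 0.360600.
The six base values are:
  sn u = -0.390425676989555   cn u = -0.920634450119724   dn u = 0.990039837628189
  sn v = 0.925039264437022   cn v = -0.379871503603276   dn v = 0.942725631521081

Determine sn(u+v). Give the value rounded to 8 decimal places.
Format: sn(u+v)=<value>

sn(u+v)=-0.71545838

m = k² = 0.13003236
D = 1 − m·sn²u·sn²v = 0.9830391144567144
sn(u+v) = (sn u·cn v·dn v + sn v·cn u·dn u)/D = -0.7033235746822329/0.9830391144567144 = -0.7154583824173986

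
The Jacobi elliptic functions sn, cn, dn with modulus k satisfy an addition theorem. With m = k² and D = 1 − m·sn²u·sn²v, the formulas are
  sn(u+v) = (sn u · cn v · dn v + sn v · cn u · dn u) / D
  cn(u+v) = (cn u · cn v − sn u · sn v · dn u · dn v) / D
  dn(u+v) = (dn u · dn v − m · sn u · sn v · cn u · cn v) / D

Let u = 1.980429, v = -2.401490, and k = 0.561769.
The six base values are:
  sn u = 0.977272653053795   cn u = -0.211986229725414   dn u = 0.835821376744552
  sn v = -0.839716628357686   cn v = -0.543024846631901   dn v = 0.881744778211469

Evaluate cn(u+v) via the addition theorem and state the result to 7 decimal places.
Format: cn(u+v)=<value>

cn(u+v)=0.9141945

m = k² = 0.315584409361
D = 1 − m·sn²u·sn²v = 0.787473769815202
cn(u+v) = (cn u·cn v − sn u·sn v·dn u·dn v)/D = 0.7199041638613953/0.787473769815202 = 0.9141944677475881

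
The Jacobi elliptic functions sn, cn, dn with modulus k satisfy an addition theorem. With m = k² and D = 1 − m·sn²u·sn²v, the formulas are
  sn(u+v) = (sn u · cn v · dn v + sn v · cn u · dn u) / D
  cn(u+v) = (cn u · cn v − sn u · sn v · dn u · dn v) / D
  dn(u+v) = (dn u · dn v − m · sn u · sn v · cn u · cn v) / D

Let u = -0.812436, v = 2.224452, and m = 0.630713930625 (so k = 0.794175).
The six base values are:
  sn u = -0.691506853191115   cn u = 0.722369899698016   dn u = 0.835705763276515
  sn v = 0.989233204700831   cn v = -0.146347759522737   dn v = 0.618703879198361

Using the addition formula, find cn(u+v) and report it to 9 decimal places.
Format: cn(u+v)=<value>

m = k² = 0.630713930625
D = 1 − m·sn²u·sn²v = 0.7048636027553376
cn(u+v) = (cn u·cn v − sn u·sn v·dn u·dn v)/D = 0.2479798113589368/0.7048636027553376 = 0.3518124788818356

cn(u+v)=0.351812479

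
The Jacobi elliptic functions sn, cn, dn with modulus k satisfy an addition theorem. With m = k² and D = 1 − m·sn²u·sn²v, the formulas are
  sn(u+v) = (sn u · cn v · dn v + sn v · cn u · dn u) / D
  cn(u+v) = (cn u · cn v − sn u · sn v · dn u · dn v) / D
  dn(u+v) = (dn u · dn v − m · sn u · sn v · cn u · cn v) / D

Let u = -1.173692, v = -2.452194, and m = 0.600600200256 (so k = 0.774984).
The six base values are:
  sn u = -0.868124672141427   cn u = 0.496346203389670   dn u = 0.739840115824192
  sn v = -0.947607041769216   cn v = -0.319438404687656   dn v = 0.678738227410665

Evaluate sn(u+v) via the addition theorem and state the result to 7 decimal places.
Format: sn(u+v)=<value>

m = k² = 0.600600200256
D = 1 − m·sn²u·sn²v = 0.5935508407880113
sn(u+v) = (sn u·cn v·dn v + sn v·cn u·dn u)/D = -0.1597547565369523/0.5935508407880113 = -0.269150922817089

sn(u+v)=-0.2691509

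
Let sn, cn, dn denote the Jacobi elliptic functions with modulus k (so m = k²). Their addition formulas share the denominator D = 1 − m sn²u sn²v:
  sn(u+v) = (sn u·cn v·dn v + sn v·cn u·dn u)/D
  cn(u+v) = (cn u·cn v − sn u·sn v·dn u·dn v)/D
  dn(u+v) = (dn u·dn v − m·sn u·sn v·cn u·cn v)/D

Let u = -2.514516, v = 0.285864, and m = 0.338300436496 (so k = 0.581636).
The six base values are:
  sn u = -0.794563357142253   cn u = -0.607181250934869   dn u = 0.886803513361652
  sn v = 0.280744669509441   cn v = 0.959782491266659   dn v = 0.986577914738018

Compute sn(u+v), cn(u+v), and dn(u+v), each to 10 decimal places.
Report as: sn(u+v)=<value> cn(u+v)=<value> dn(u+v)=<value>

sn(u+v)=-0.9190097512 cn(u+v)=-0.3942347995 dn(u+v)=0.8451500351

m = k² = 0.338300436496
D = 1 − m·sn²u·sn²v = 0.9831661806627214
sn(u+v) = (sn u·cn v·dn v + sn v·cn u·dn u)/D = -0.9035393070975558/0.9831661806627214 = -0.9190097512187699
cn(u+v) = (cn u·cn v − sn u·sn v·dn u·dn v)/D = -0.3875983221436747/0.9831661806627214 = -0.3942347995355239
dn(u+v) = (dn u·dn v − m·sn u·sn v·cn u·cn v)/D = 0.8309229320497022/0.9831661806627214 = 0.8451500350526735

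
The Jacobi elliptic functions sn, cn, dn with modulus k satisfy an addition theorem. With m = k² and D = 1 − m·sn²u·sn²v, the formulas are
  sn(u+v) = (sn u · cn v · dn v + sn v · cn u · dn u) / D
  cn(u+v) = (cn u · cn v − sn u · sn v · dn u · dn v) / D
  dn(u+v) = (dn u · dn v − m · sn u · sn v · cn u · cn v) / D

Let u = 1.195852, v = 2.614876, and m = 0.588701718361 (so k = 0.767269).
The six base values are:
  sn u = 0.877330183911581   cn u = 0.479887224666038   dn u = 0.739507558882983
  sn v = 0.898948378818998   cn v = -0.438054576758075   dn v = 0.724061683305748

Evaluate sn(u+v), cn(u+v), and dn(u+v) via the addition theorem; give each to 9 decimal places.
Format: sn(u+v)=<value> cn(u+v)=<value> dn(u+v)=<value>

m = k² = 0.588701718361
D = 1 − m·sn²u·sn²v = 0.6338230921785434
sn(u+v) = (sn u·cn v·dn v + sn v·cn u·dn u)/D = 0.04074870571368998/0.6338230921785434 = 0.06429034570771266
cn(u+v) = (cn u·cn v − sn u·sn v·dn u·dn v)/D = -0.6325118616764664/0.6338230921785434 = -0.9979312358317996
dn(u+v) = (dn u·dn v − m·sn u·sn v·cn u·cn v)/D = 0.6330514973360359/0.6338230921785434 = 0.9987826337474462

sn(u+v)=0.064290346 cn(u+v)=-0.997931236 dn(u+v)=0.998782634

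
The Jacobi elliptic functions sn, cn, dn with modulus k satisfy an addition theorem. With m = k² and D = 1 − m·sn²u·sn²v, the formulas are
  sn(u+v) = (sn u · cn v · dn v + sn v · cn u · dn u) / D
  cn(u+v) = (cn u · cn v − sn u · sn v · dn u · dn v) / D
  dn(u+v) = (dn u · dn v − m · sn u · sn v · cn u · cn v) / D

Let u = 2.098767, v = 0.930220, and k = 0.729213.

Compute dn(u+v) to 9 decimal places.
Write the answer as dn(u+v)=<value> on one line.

sn u = 0.9889230636709235, cn u = -0.1484290205442134, dn u = 0.6927939900979007
sn v = 0.7648227528705134, cn v = 0.6442407598806285, dn v = 0.8300300345551953
m = k² = 0.531751599369
D = 1 − m·sn²u·sn²v = 0.695802658102474
dn(u+v) = (dn u·dn v − m·sn u·sn v·cn u·cn v)/D = 0.6134989206833309/0.695802658102474 = 0.8817139652159508

dn(u+v)=0.881713965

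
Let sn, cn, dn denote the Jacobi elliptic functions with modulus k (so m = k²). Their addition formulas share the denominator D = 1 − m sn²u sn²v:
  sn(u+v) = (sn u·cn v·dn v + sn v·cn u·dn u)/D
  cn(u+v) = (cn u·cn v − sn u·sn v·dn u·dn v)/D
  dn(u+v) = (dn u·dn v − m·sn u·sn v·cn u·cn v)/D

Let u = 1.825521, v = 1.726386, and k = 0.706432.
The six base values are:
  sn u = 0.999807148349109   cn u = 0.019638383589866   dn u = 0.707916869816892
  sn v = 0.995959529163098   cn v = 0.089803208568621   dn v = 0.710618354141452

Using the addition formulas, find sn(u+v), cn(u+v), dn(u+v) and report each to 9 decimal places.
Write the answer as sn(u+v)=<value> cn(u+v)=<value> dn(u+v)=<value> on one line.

m = k² = 0.499046170624
D = 1 − m·sn²u·sn²v = 0.5051693582801065
sn(u+v) = (sn u·cn v·dn v + sn v·cn u·dn u)/D = 0.07764967231326418/0.5051693582801065 = 0.1537101786569742
cn(u+v) = (cn u·cn v − sn u·sn v·dn u·dn v)/D = -0.4991659132340442/0.5051693582801065 = -0.988115975469095
dn(u+v) = (dn u·dn v − m·sn u·sn v·cn u·cn v)/D = 0.5021823332486914/0.5051693582801065 = 0.9940870819212298

sn(u+v)=0.153710179 cn(u+v)=-0.988115975 dn(u+v)=0.994087082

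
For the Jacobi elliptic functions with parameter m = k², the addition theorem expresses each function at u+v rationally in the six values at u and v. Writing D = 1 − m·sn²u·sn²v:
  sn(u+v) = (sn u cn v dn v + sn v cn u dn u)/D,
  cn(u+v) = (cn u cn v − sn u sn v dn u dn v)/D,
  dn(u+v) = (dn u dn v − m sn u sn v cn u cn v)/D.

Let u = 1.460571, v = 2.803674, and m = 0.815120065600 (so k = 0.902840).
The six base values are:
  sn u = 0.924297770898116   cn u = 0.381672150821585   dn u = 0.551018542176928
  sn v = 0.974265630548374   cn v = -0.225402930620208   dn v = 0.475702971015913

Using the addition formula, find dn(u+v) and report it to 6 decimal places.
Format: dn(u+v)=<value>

dn(u+v)=0.959491

m = k² = 0.8151200656
D = 1 − m·sn²u·sn²v = 0.339001978306123
dn(u+v) = (dn u·dn v − m·sn u·sn v·cn u·cn v)/D = 0.3252693469467335/0.339001978306123 = 0.9594909993504852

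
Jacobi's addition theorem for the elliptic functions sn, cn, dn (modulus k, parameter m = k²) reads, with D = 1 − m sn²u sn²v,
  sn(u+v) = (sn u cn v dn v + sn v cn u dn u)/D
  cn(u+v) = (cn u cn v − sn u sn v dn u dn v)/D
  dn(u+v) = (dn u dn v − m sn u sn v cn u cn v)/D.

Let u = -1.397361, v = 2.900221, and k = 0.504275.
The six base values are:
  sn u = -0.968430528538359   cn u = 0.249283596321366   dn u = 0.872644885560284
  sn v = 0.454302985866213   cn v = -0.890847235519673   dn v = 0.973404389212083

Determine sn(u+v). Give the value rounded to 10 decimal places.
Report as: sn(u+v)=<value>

sn(u+v)=0.9871985837

m = k² = 0.254293275625
D = 1 − m·sn²u·sn²v = 0.9507775754875498
sn(u+v) = (sn u·cn v·dn v + sn v·cn u·dn u)/D = 0.9386062759796752/0.9507775754875498 = 0.9871985837469576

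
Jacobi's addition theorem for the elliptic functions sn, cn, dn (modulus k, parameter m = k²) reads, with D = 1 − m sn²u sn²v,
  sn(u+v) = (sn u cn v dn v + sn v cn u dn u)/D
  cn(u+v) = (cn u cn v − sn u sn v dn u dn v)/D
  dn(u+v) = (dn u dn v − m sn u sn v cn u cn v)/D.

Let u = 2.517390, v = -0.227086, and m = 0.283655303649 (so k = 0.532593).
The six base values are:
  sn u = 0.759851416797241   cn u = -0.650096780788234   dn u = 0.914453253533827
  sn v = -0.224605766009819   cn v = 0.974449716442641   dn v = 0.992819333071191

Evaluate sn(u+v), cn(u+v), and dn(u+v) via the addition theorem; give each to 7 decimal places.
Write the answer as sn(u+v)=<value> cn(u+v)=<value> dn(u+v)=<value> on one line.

sn(u+v)=0.8758811 cn(u+v)=-0.4825270 dn(u+v)=0.8845274

m = k² = 0.283655303649
D = 1 − m·sn²u·sn²v = 0.9917379072575919
sn(u+v) = (sn u·cn v·dn v + sn v·cn u·dn u)/D = 0.8686445018921039/0.9917379072575919 = 0.8758811128780258
cn(u+v) = (cn u·cn v − sn u·sn v·dn u·dn v)/D = -0.4785402867306855/0.9917379072575919 = -0.4825269693017698
dn(u+v) = (dn u·dn v − m·sn u·sn v·cn u·cn v)/D = 0.8772194002267633/0.9917379072575919 = 0.8845274480356393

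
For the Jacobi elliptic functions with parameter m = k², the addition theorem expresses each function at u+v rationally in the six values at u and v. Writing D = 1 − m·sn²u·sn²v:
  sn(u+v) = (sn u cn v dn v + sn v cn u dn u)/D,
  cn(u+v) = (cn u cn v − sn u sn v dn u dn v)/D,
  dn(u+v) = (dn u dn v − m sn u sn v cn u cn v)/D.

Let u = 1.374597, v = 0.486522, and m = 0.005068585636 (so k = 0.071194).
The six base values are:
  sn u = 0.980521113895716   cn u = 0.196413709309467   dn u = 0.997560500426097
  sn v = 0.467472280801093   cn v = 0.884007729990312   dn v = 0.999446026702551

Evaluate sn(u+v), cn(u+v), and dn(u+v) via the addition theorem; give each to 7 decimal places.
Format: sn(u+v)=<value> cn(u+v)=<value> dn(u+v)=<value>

m = k² = 0.005068585636
D = 1 − m·sn²u·sn²v = 0.9989350911985535
sn(u+v) = (sn u·cn v·dn v + sn v·cn u·dn u)/D = 0.9579020413465555/0.9989350911985535 = 0.958923207109718
cn(u+v) = (cn u·cn v − sn u·sn v·dn u·dn v)/D = -0.2833637161175796/0.9989350911985535 = -0.2836657943186188
dn(u+v) = (dn u·dn v − m·sn u·sn v·cn u·cn v)/D = 0.9966044863777412/0.9989350911985535 = 0.9976669106518062

sn(u+v)=0.9589232 cn(u+v)=-0.2836658 dn(u+v)=0.9976669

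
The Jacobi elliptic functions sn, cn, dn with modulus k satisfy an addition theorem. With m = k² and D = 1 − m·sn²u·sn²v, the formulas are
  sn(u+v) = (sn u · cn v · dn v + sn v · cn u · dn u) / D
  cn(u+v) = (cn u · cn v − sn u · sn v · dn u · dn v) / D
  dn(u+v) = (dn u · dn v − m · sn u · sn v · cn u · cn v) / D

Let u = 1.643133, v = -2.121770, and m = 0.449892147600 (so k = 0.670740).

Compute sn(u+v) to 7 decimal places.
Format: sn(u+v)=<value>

sn u = 0.9919641297173862, cn u = 0.1265194267850936, dn u = 0.7465315468204356
sn v = -0.9736598556709799, cn v = -0.2280054504935498, dn v = 0.7572952951045062
m = k² = 0.4498921476
D = 1 − m·sn²u·sn²v = 0.580323281414602
sn(u+v) = (sn u·cn v·dn v + sn v·cn u·dn u)/D = -0.2632428188152866/0.580323281414602 = -0.453614092775329

sn(u+v)=-0.4536141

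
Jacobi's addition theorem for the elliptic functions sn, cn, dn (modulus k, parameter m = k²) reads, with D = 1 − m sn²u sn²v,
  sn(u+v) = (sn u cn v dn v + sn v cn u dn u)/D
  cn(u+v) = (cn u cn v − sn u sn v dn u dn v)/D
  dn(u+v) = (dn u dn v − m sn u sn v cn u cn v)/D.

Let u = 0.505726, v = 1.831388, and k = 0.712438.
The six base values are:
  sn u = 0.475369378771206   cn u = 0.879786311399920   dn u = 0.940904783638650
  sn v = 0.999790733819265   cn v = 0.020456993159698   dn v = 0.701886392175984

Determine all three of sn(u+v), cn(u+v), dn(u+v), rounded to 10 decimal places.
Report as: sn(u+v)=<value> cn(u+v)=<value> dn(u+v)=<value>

sn(u+v)=0.9425059931 cn(u+v)=-0.3341892471 dn(u+v)=0.7410253199

m = k² = 0.507567903844
D = 1 − m·sn²u·sn²v = 0.8853498117547262
sn(u+v) = (sn u·cn v·dn v + sn v·cn u·dn u)/D = 0.8344475036000458/0.8853498117547262 = 0.9425059931353076
cn(u+v) = (cn u·cn v − sn u·sn v·dn u·dn v)/D = -0.2958743870458892/0.8853498117547262 = -0.3341892471400413
dn(u+v) = (dn u·dn v − m·sn u·sn v·cn u·cn v)/D = 0.6560666274429622/0.8853498117547262 = 0.7410253198593511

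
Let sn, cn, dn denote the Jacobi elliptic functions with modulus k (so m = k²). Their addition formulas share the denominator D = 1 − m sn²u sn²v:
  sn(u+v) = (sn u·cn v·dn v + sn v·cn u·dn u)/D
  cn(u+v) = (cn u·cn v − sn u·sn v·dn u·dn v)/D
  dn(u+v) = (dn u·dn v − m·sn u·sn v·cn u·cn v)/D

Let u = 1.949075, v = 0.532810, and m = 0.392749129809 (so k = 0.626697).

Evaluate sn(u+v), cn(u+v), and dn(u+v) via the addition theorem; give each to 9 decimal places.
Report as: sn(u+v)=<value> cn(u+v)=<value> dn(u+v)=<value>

sn u = 0.990512431382575, cn u = -0.1374231540773957, dn u = 0.7840076440470541
sn v = 0.499911213759065, cn v = 0.8660766584765683, dn v = 0.9496565616951089
m = k² = 0.392749129809
D = 1 − m·sn²u·sn²v = 0.9037012056245238
sn(u+v) = (sn u·cn v·dn v + sn v·cn u·dn u)/D = 0.7608112543017191/0.9037012056245238 = 0.8418836331815478
cn(u+v) = (cn u·cn v − sn u·sn v·dn u·dn v)/D = -0.4876905826187981/0.9037012056245238 = -0.5396591036766053
dn(u+v) = (dn u·dn v − m·sn u·sn v·cn u·cn v)/D = 0.7676844479785698/0.9037012056245238 = 0.8494892373724826

sn(u+v)=0.841883633 cn(u+v)=-0.539659104 dn(u+v)=0.849489237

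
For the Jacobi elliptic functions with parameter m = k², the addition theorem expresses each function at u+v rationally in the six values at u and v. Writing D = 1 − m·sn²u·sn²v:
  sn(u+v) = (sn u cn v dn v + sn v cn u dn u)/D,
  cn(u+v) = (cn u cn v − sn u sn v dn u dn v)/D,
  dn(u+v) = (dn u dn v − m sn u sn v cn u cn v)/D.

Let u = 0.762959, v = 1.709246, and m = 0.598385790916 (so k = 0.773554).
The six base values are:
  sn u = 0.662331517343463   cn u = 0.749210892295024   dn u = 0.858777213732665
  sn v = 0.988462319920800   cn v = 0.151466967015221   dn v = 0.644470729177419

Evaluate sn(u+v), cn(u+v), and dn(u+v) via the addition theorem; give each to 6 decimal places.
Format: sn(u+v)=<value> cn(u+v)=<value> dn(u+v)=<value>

m = k² = 0.598385790916
D = 1 − m·sn²u·sn²v = 0.743520680313813
sn(u+v) = (sn u·cn v·dn v + sn v·cn u·dn u)/D = 0.7006360098001499/0.743520680313813 = 0.9423221550534908
cn(u+v) = (cn u·cn v − sn u·sn v·dn u·dn v)/D = -0.2488617765460167/0.743520680313813 = -0.3347072692597888
dn(u+v) = (dn u·dn v − m·sn u·sn v·cn u·cn v)/D = 0.5089999130993509/0.743520680313813 = 0.68458070713584

sn(u+v)=0.942322 cn(u+v)=-0.334707 dn(u+v)=0.684581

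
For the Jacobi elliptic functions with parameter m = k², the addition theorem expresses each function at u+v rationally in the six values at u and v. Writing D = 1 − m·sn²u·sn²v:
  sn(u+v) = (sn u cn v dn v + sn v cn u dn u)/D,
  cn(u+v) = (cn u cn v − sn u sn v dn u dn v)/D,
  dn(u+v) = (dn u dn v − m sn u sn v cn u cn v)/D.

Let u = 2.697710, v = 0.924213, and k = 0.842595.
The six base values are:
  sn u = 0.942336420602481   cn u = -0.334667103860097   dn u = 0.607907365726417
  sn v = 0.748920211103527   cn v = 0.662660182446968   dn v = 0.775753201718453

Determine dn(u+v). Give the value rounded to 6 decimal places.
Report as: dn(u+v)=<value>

dn(u+v)=0.901470

m = k² = 0.709966334025
D = 1 − m·sn²u·sn²v = 0.6463930350692128
dn(u+v) = (dn u·dn v − m·sn u·sn v·cn u·cn v)/D = 0.5827037701379076/0.6463930350692128 = 0.9014697537319757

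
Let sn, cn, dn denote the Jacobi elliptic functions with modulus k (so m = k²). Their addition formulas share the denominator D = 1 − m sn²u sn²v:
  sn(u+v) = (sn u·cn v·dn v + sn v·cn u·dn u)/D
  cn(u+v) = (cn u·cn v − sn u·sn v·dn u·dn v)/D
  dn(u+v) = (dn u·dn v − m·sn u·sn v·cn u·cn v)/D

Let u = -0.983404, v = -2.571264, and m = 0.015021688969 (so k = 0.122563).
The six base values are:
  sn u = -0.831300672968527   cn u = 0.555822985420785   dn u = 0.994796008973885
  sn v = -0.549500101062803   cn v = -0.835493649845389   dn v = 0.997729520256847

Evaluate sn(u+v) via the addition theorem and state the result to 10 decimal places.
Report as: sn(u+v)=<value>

m = k² = 0.015021688969
D = 1 − m·sn²u·sn²v = 0.996865483336867
sn(u+v) = (sn u·cn v·dn v + sn v·cn u·dn u)/D = 0.3891341209569308/0.996865483336867 = 0.3903577036837098

sn(u+v)=0.3903577037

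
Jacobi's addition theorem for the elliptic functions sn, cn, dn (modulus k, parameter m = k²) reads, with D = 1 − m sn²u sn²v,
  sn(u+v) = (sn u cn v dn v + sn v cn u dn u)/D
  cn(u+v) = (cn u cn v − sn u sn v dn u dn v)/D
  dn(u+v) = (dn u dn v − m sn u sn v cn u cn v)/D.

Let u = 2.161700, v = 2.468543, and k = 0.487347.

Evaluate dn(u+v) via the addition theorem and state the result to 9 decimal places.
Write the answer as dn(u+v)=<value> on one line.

dn(u+v)=0.889712352

sn u = 0.910948663934336, cn u = -0.4125197348930692, dn u = 0.8960525017086551
sn v = 0.7616558476395621, cn v = -0.6479817665308648, dn v = 0.9285566594940531
m = k² = 0.237507098409
D = 1 − m·sn²u·sn²v = 0.885664271860204
dn(u+v) = (dn u·dn v − m·sn u·sn v·cn u·cn v)/D = 0.7879864426734852/0.885664271860204 = 0.8897123523097965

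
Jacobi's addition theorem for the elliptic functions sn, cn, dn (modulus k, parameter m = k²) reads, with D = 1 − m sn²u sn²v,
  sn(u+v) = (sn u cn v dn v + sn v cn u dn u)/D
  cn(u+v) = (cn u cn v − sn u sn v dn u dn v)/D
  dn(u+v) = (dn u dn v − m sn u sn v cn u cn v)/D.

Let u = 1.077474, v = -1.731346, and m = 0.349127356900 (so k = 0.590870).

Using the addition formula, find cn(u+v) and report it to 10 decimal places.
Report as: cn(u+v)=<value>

sn u = 0.85213137941828, cn u = 0.5233279203431624, dn u = 0.8639958852707238
sn v = -0.9999495479830405, cn v = 0.01004497329578753, dn v = 0.8067886157910211
m = k² = 0.3491273569
D = 1 − m·sn²u·sn²v = 0.746514469413119
cn(u+v) = (cn u·cn v − sn u·sn v·dn u·dn v)/D = 0.5992152884421107/0.746514469413119 = 0.8026840911914148

cn(u+v)=0.8026840912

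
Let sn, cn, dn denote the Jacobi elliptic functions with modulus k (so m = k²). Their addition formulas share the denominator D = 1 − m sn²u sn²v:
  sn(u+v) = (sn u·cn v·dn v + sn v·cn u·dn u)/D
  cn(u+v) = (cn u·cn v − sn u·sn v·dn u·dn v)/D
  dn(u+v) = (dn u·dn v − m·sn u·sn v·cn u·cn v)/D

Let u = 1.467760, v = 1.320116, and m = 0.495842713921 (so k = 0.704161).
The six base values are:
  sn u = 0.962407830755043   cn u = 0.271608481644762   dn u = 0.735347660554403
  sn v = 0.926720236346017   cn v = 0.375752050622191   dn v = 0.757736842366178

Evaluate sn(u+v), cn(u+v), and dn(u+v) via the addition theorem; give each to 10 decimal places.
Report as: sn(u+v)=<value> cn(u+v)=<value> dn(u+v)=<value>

m = k² = 0.495842713921
D = 1 − m·sn²u·sn²v = 0.605579458286177
sn(u+v) = (sn u·cn v·dn v + sn v·cn u·dn u)/D = 0.459108624861816/0.605579458286177 = 0.7581311066282178
cn(u+v) = (cn u·cn v − sn u·sn v·dn u·dn v)/D = -0.3948996719113246/0.605579458286177 = -0.6521021585324449
dn(u+v) = (dn u·dn v − m·sn u·sn v·cn u·cn v)/D = 0.5120667841005462/0.605579458286177 = 0.8455814956962431

sn(u+v)=0.7581311066 cn(u+v)=-0.6521021585 dn(u+v)=0.8455814957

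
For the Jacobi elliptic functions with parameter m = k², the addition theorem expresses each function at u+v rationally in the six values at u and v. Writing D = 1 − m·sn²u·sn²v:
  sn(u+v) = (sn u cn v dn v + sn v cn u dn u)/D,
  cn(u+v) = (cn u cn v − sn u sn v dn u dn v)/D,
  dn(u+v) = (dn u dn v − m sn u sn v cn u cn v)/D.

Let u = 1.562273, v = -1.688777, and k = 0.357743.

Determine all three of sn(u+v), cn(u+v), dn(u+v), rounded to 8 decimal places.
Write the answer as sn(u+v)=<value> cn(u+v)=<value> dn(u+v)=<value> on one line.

sn(u+v)=-0.12612416 cn(u+v)=0.99201446 dn(u+v)=0.99898157

sn u = 0.9982830758790895, cn u = 0.05857388849465241, dn u = 0.934055155101315
sn v = -0.9982283380079902, cn v = -0.05949945544125372, dn v = 0.9340626419271668
m = k² = 0.127980054049
D = 1 − m·sn²u·sn²v = 0.8729105514156383
sn(u+v) = (sn u·cn v·dn v + sn v·cn u·dn u)/D = -0.1100951110664022/0.8729105514156383 = -0.1261241611615944
cn(u+v) = (cn u·cn v − sn u·sn v·dn u·dn v)/D = 0.8659398924244282/0.8729105514156383 = 0.9920144635897625
dn(u+v) = (dn u·dn v − m·sn u·sn v·cn u·cn v)/D = 0.8720215553819564/0.8729105514156383 = 0.9989815725881189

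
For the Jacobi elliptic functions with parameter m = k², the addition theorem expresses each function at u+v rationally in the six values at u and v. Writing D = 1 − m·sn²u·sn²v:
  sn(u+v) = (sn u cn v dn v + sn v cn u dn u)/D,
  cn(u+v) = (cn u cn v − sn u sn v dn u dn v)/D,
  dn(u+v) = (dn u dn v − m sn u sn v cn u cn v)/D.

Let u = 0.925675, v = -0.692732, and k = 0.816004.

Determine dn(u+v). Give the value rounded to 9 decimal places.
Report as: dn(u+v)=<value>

dn(u+v)=0.982308855

sn u = 0.7528361052724517, cn u = 0.6582080207641092, dn u = 0.7890591155234747
sn v = -0.6127680970444203, cn v = 0.7902627786025101, dn v = 0.866013153069369
m = k² = 0.665862528016
D = 1 − m·sn²u·sn²v = 0.8582974236862794
dn(u+v) = (dn u·dn v − m·sn u·sn v·cn u·cn v)/D = 0.8431131596194177/0.8582974236862794 = 0.9823088551266445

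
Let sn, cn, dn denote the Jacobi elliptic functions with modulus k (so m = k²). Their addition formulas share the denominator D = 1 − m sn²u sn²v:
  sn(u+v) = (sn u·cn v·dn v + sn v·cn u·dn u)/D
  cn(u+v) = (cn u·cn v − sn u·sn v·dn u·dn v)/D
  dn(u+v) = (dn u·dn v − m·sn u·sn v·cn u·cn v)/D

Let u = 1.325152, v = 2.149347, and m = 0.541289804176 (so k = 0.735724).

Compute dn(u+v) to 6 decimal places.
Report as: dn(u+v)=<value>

sn u = 0.9234297292615707, cn u = 0.383767553495475, dn u = 0.7337779118823424
sn v = 0.9845155914585787, cn v = -0.1752970341305435, dn v = 0.68945160626089
m = k² = 0.541289804176
D = 1 − m·sn²u·sn²v = 0.5526136309192042
dn(u+v) = (dn u·dn v − m·sn u·sn v·cn u·cn v)/D = 0.5390097812897883/0.5526136309192042 = 0.975382710689225

dn(u+v)=0.975383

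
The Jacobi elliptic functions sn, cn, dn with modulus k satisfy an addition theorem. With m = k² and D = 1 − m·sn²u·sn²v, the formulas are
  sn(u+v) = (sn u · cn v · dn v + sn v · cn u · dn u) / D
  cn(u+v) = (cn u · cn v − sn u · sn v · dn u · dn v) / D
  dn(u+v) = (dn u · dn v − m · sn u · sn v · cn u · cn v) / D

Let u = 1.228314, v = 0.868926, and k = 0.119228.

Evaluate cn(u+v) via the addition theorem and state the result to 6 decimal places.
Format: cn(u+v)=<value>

cn(u+v)=-0.494636

sn u = 0.9408305062249452, cn u = 0.3388774978609723, dn u = 0.9936886544002796
sn v = 0.7627729877907449, cn v = 0.6466663506761274, dn v = 0.9958560174317714
m = k² = 0.014215315984
D = 1 − m·sn²u·sn²v = 0.9926790083865729
cn(u+v) = (cn u·cn v − sn u·sn v·dn u·dn v)/D = -0.4910150278924754/0.9926790083865729 = -0.4946362557726842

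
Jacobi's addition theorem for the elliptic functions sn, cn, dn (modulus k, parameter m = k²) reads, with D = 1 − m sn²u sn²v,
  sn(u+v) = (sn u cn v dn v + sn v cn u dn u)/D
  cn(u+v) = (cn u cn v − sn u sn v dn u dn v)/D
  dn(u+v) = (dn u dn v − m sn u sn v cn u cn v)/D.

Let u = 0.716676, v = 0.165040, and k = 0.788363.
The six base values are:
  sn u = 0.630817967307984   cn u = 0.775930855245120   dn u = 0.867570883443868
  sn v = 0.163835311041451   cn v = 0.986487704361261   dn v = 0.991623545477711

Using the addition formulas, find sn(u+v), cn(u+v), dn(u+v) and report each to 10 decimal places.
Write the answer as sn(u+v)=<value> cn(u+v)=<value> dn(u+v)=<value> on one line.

m = k² = 0.621516219769
D = 1 − m·sn²u·sn²v = 0.993361413839503
sn(u+v) = (sn u·cn v·dn v + sn v·cn u·dn u)/D = 0.7273713880280288/0.993361413839503 = 0.7322323757439102
cn(u+v) = (cn u·cn v − sn u·sn v·dn u·dn v)/D = 0.6765336372889341/0.993361413839503 = 0.6810548787817536
dn(u+v) = (dn u·dn v − m·sn u·sn v·cn u·cn v)/D = 0.8111361470347204/0.993361413839503 = 0.8165569305732821

sn(u+v)=0.7322323757 cn(u+v)=0.6810548788 dn(u+v)=0.8165569306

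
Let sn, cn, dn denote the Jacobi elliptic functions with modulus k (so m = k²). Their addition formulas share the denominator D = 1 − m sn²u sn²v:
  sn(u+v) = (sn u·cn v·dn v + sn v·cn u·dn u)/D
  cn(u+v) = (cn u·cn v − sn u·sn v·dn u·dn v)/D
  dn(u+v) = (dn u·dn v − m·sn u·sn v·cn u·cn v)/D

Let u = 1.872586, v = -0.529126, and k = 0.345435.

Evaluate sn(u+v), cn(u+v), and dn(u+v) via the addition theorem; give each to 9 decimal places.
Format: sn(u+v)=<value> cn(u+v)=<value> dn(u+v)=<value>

sn u = 0.9722083281017108, cn u = -0.2341174209017268, dn u = 0.9419209085576357
sn v = -0.5023755934879586, cn v = 0.8646495030170441, dn v = 0.9848271540168959
m = k² = 0.119325339225
D = 1 − m·sn²u·sn²v = 0.9715351816822774
sn(u+v) = (sn u·cn v·dn v + sn v·cn u·dn u)/D = 0.9386487713127544/0.9715351816822774 = 0.9661500571573971
cn(u+v) = (cn u·cn v − sn u·sn v·dn u·dn v)/D = 0.2506373742271334/0.9715351816822774 = 0.2579807493879308
dn(u+v) = (dn u·dn v − m·sn u·sn v·cn u·cn v)/D = 0.9158316684768623/0.9715351816822774 = 0.9426644405105734

sn(u+v)=0.966150057 cn(u+v)=0.257980749 dn(u+v)=0.942664441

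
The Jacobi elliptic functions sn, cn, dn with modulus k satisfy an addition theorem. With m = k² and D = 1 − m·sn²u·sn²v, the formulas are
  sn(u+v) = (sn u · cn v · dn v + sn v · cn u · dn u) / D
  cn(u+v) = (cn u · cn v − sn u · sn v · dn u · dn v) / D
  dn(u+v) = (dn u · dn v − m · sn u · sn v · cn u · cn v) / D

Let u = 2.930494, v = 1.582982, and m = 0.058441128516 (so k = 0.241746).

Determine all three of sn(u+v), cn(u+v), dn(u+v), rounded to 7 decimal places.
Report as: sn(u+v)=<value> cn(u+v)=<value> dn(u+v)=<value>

sn u = 0.2555388957374908, cn u = -0.9667987757363286, dn u = 0.9980900695188604
sn v = 0.9999371909076531, cn v = 0.01120777585927513, dn v = 0.970343347749613
m = k² = 0.058441128516
D = 1 − m·sn²u·sn²v = 0.9961842662428743
sn(u+v) = (sn u·cn v·dn v + sn v·cn u·dn u)/D = -0.9621125641674958/0.9961842662428743 = -0.9657977914027086
cn(u+v) = (cn u·cn v − sn u·sn v·dn u·dn v)/D = -0.2583069998681803/0.9961842662428743 = -0.2592964059173404
dn(u+v) = (dn u·dn v − m·sn u·sn v·cn u·cn v)/D = 0.9686518688536639/0.9961842662428743 = 0.9723621439103337

sn(u+v)=-0.9657978 cn(u+v)=-0.2592964 dn(u+v)=0.9723621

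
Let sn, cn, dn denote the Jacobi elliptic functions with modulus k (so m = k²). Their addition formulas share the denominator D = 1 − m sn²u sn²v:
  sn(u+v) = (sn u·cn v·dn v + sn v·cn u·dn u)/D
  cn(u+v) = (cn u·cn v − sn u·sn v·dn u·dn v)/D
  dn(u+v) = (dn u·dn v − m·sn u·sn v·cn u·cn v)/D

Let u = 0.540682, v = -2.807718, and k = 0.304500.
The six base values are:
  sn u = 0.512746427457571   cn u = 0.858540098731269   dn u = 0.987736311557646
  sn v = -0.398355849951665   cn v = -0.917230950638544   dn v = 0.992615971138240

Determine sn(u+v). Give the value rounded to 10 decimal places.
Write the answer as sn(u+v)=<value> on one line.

m = k² = 0.09272025
D = 1 − m·sn²u·sn²v = 0.9961316810192929
sn(u+v) = (sn u·cn v·dn v + sn v·cn u·dn u)/D = -0.8046443678934776/0.9961316810192929 = -0.8077690763435255

sn(u+v)=-0.8077690763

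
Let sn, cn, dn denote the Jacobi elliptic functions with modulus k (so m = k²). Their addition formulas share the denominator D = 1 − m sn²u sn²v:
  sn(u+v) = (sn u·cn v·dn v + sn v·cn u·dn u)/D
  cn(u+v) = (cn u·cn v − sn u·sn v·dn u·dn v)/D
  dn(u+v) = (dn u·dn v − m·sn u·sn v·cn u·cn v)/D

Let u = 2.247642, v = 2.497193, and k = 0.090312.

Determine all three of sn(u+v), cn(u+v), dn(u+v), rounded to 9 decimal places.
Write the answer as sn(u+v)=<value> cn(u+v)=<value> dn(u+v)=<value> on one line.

sn u = 0.7830427345217549, cn u = -0.6219679058542269, dn u = 0.9974963370815683
sn v = 0.6055771284261418, cn v = -0.7957866180875048, dn v = 0.9985033337287173
m = k² = 0.008156257344
D = 1 − m·sn²u·sn²v = 0.9981659938941199
sn(u+v) = (sn u·cn v·dn v + sn v·cn u·dn u)/D = -0.99790883940947/0.9981659938941199 = -0.9997423730259066
cn(u+v) = (cn u·cn v − sn u·sn v·dn u·dn v)/D = 0.02265611606345569/0.9981659938941199 = 0.02269774386429251
dn(u+v) = (dn u·dn v − m·sn u·sn v·cn u·cn v)/D = 0.9940891159466324/0.9981659938941199 = 0.9959156312953696

sn(u+v)=-0.999742373 cn(u+v)=0.022697744 dn(u+v)=0.995915631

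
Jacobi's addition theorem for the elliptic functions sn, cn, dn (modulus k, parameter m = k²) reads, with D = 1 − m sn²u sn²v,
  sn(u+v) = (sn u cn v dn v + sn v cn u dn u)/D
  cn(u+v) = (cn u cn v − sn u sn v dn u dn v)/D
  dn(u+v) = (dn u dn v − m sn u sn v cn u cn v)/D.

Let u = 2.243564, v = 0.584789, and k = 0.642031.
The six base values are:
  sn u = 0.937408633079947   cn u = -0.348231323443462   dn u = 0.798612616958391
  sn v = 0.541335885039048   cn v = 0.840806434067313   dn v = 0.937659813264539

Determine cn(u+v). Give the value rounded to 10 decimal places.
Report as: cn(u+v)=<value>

m = k² = 0.412203804961
D = 1 − m·sn²u·sn²v = 0.8938540254649304
cn(u+v) = (cn u·cn v − sn u·sn v·dn u·dn v)/D = -0.6727895723550727/0.8938540254649304 = -0.7526839430019091

cn(u+v)=-0.7526839430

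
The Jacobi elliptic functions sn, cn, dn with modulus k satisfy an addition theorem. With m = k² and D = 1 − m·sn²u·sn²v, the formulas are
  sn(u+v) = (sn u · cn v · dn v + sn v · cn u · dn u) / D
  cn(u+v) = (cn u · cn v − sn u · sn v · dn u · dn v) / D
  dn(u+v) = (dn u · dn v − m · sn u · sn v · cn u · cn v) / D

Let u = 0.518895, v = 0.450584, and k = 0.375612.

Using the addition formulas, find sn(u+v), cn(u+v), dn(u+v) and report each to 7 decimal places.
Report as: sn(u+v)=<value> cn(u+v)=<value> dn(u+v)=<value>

sn(u+v)=0.8144461 cn(u+v)=0.5802392 dn(u+v)=0.9520586

sn u = 0.4932194612713626, cn u = 0.8699049160817445, dn u = 0.9826897007580539
sn v = 0.4336333563628923, cn v = 0.901089403028053, dn v = 0.9866462345826589
m = k² = 0.141084374544
D = 1 − m·sn²u·sn²v = 0.9935463606758104
sn(u+v) = (sn u·cn v·dn v + sn v·cn u·dn u)/D = 0.8091899525153827/0.9935463606758104 = 0.8144460938541122
cn(u+v) = (cn u·cn v − sn u·sn v·dn u·dn v)/D = 0.5764945720128684/0.9935463606758104 = 0.5802392267037611
dn(u+v) = (dn u·dn v − m·sn u·sn v·cn u·cn v)/D = 0.9459143522892129/0.9935463606758104 = 0.9520585950773367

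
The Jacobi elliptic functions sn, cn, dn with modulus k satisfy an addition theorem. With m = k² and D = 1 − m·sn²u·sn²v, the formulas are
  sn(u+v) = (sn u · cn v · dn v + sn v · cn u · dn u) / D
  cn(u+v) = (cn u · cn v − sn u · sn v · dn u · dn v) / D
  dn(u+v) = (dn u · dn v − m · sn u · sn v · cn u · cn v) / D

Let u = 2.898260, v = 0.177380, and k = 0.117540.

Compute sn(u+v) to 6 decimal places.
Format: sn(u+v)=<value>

sn u = 0.2515014126667597, cn u = -0.9678569312799409, dn u = 0.9995629640668214
sn v = 0.176438721770011, cn v = 0.9843116261937398, dn v = 0.9997849319553173
m = k² = 0.0138156516
D = 1 − m·sn²u·sn²v = 0.9999727955446173
sn(u+v) = (sn u·cn v·dn v + sn v·cn u·dn u)/D = 0.07680971485395814/0.9999727955446173 = 0.0768118044772659

sn(u+v)=0.076812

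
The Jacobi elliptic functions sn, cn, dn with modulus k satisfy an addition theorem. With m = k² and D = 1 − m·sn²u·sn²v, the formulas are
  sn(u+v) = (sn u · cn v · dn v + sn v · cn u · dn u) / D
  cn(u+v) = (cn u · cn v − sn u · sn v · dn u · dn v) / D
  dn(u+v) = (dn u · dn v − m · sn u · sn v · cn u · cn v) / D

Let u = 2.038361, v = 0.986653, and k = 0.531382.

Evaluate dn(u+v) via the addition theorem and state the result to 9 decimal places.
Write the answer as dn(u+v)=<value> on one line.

dn(u+v)=0.980396121

sn u = 0.959673128172678, cn u = -0.2811182794897313, dn u = 0.860202250098728
sn v = 0.813198078934337, cn v = 0.5819870139595074, dn v = 0.9018166798391262
m = k² = 0.282366829924
D = 1 − m·sn²u·sn²v = 0.8280298640051717
dn(u+v) = (dn u·dn v − m·sn u·sn v·cn u·cn v)/D = 0.8117972663361174/0.8280298640051717 = 0.9803961205088215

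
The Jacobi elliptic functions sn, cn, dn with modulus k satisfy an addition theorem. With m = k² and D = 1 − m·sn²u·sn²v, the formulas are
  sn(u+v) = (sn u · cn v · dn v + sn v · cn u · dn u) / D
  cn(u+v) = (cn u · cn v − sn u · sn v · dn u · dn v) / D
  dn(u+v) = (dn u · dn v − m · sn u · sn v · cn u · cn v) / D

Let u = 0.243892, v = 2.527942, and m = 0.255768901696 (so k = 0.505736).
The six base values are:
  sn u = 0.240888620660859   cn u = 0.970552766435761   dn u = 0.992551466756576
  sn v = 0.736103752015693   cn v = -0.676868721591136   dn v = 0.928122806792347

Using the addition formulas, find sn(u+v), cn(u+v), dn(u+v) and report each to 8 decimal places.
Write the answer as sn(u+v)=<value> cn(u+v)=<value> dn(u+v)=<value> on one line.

sn(u+v)=0.56229764 cn(u+v)=-0.82693492 dn(u+v)=0.95871338

m = k² = 0.255768901696
D = 1 − m·sn²u·sn²v = 0.9919581055063686
sn(u+v) = (sn u·cn v·dn v + sn v·cn u·dn u)/D = 0.5577756973523279/0.9919581055063686 = 0.5622976356119375
cn(u+v) = (cn u·cn v − sn u·sn v·dn u·dn v)/D = -0.8202848008605963/0.9919581055063686 = -0.8269349242747126
dn(u+v) = (dn u·dn v − m·sn u·sn v·cn u·cn v)/D = 0.951003504948454/0.9919581055063686 = 0.9587133767741045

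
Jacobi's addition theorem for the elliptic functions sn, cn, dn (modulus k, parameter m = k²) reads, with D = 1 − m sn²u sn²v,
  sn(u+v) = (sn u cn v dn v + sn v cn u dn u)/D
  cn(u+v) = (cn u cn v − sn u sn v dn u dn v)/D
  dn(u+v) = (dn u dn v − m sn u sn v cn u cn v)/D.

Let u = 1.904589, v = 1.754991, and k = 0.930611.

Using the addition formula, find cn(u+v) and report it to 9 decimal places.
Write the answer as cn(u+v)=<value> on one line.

cn(u+v)=-0.516340575

sn u = 0.9791264581319514, cn u = 0.2032520085656721, dn u = 0.4119955612820869
sn v = 0.9641902377962464, cn v = 0.265211585980737, dn v = 0.441449611999145
m = k² = 0.866036833321
D = 1 − m·sn²u·sn²v = 0.2281384699235953
cn(u+v) = (cn u·cn v − sn u·sn v·dn u·dn v)/D = -0.1177971488014061/0.2281384699235953 = -0.5163405752692956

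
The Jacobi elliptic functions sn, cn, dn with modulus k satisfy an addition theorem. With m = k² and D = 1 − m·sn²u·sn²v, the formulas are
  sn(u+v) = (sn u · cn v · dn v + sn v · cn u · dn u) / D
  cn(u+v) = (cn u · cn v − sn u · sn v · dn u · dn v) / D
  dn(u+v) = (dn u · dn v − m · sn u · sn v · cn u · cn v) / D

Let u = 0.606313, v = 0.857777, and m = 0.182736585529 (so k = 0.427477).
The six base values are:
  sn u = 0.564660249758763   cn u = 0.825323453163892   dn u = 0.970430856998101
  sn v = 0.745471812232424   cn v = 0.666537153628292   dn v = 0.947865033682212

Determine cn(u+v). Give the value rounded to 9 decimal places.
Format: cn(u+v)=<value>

m = k² = 0.182736585529
D = 1 − m·sn²u·sn²v = 0.9676210776187709
cn(u+v) = (cn u·cn v − sn u·sn v·dn u·dn v)/D = 0.1629139217602396/0.9676210776187709 = 0.1683654123793544

cn(u+v)=0.168365412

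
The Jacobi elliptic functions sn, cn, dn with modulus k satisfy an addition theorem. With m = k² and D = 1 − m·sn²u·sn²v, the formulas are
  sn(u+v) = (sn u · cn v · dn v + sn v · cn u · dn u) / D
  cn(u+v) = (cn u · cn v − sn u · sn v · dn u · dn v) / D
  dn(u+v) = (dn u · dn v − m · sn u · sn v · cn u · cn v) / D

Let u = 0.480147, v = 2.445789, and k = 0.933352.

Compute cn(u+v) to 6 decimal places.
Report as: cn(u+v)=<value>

sn u = 0.4483559777246154, cn u = 0.893855087381956, dn u = 0.9082288006934458
sn v = 0.9999879637240421, cn v = 0.004906363933083949, dn v = 0.3589916637974274
m = k² = 0.871145955904
D = 1 − m·sn²u·sn²v = 0.8248837699797029
cn(u+v) = (cn u·cn v − sn u·sn v·dn u·dn v)/D = -0.1417975900160414/0.8248837699797029 = -0.1719000848077426

cn(u+v)=-0.171900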